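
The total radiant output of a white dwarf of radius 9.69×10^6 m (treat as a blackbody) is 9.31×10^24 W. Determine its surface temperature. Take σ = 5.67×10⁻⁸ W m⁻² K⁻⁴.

T ≈ 19300 K

A = 4πr² = 4π × (9.69×10^6)² = 1.18×10^15 m².
From P = σAT⁴, T = (P / σA)^(1/4) = (9.31×10^24 / (5.67×10⁻⁸ × 1.18×10^15))^(1/4).
T = (1.39×10^17)^(1/4) = 19300 K.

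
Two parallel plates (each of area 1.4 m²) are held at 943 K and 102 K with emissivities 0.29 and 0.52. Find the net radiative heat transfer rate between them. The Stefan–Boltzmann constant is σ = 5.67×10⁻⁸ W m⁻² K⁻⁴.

Q ≈ 14400 W

For two large parallel gray plates, q = σ(T₁⁴ − T₂⁴) / (1/ε₁ + 1/ε₂ − 1).
1/ε₁ + 1/ε₂ − 1 = 1/0.29 + 1/0.52 − 1 = 4.371.
T₁⁴ − T₂⁴ = 7.91×10^11 − 1.08×10^8 = 7.91×10^11 K⁴.
q = 5.67×10⁻⁸ × 7.91×10^11 / 4.371 = 10300 W/m².
Q = q·A = 10300 × 1.4 = 14400 W.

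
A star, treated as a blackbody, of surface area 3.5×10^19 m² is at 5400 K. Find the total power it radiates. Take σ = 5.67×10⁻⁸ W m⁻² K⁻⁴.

P = σAT⁴ = 5.67×10⁻⁸ × 3.50×10^19 × (5400)⁴ = 5.67×10⁻⁸ × 3.50×10^19 × 8.50×10^14.
P = 1.69×10^27 W.

P ≈ 1.69×10^27 W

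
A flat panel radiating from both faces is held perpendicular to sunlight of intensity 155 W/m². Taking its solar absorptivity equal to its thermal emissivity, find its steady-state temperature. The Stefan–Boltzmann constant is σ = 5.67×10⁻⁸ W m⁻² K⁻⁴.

T ≈ 192 K

Absorbed flux αS = emitted flux 2εσT⁴ per unit area; with α = ε this gives T = (S/2σ)^(1/4).
T = (155 / (2 × 5.67×10⁻⁸))^(1/4) = (1.37×10^9)^(1/4).
T = 192 K.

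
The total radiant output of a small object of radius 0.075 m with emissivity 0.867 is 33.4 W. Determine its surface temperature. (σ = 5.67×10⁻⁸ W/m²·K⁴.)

A = 4πr² = 4π × (0.075)² = 0.0707 m².
From P = εσAT⁴, T = (P / εσA)^(1/4) = (33.4 / (0.867 × 5.67×10⁻⁸ × 0.0707))^(1/4).
T = (9.61×10^9)^(1/4) = 313 K.

T ≈ 313 K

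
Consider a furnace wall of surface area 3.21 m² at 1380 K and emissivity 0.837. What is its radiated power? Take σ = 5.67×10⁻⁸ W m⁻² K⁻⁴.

P = εσAT⁴ = 0.837 × 5.67×10⁻⁸ × 3.21 × (1380)⁴ = 0.837 × 5.67×10⁻⁸ × 3.21 × 3.63×10^12.
P = 5.52×10^5 W.

P ≈ 5.52×10^5 W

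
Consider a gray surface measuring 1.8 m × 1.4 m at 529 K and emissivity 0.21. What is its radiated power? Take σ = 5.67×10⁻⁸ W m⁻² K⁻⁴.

A = 1.8 × 1.4 = 2.52 m².
Stefan–Boltzmann: P = εσAT⁴ = 0.21 × 5.67×10⁻⁸ × 2.52 × (529)⁴ = 0.21 × 5.67×10⁻⁸ × 2.52 × 7.83×10^10.
P = 2350 W.

P ≈ 2350 W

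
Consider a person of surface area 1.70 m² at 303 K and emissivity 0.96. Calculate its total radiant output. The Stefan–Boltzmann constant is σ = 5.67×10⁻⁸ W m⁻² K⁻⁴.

Stefan–Boltzmann: P = εσAT⁴ = 0.96 × 5.67×10⁻⁸ × 1.70 × (303)⁴ = 0.96 × 5.67×10⁻⁸ × 1.70 × 8.43×10^9.
P = 780 W.

P ≈ 780 W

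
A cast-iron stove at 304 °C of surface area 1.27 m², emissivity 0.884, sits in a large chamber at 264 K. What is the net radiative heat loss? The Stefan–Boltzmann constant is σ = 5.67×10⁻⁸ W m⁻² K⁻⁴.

Convert: 304 °C = 577 K.
Q = εσA(T⁴ − T_s⁴). T⁴ − T_s⁴ = (577)⁴ − (264)⁴ = 1.11×10^11 − 4.86×10^9 = 1.06×10^11 K⁴.
Q = 0.884 × 5.67×10⁻⁸ × 1.27 × 1.06×10^11 = 6750 W.

Q ≈ 6750 W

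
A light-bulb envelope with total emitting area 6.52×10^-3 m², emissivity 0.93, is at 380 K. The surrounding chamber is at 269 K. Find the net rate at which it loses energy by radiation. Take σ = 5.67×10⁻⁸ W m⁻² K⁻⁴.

Q ≈ 5.37 W

Q = εσA(T⁴ − T_s⁴). T⁴ − T_s⁴ = (380)⁴ − (269)⁴ = 2.09×10^10 − 5.24×10^9 = 1.56×10^10 K⁴.
Q = 0.93 × 5.67×10⁻⁸ × 6.52×10^-3 × 1.56×10^10 = 5.37 W.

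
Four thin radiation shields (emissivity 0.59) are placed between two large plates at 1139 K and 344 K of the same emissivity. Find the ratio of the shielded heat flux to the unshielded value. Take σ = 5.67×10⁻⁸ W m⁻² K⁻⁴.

ratio ≈ 0.200

With N identical shields there are N+1 = 5 gaps in series, each with the same radiative resistance, so the flux falls to 1/(N+1) of its unshielded value.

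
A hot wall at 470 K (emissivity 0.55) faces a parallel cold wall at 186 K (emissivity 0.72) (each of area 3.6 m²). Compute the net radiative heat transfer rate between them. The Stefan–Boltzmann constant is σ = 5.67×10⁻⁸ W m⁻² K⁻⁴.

For two large parallel gray plates, q = σ(T₁⁴ − T₂⁴) / (1/ε₁ + 1/ε₂ − 1).
1/ε₁ + 1/ε₂ − 1 = 1/0.55 + 1/0.72 − 1 = 2.207.
T₁⁴ − T₂⁴ = 4.88×10^10 − 1.20×10^9 = 4.76×10^10 K⁴.
q = 5.67×10⁻⁸ × 4.76×10^10 / 2.207 = 1220 W/m².
Q = q·A = 1220 × 3.6 = 4400 W.

Q ≈ 4400 W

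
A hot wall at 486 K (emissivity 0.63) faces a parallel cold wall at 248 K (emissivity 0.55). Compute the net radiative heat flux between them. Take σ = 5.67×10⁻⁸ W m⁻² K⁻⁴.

For two large parallel gray plates, q = σ(T₁⁴ − T₂⁴) / (1/ε₁ + 1/ε₂ − 1).
1/ε₁ + 1/ε₂ − 1 = 1/0.63 + 1/0.55 − 1 = 2.405.
T₁⁴ − T₂⁴ = 5.58×10^10 − 3.78×10^9 = 5.20×10^10 K⁴.
q = 5.67×10⁻⁸ × 5.20×10^10 / 2.405 = 1230 W/m².

q ≈ 1230 W/m²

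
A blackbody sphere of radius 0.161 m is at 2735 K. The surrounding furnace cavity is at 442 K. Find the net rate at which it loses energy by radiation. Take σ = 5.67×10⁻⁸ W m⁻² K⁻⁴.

Q ≈ 1.03×10^6 W

A = 4πr² = 4π × (0.161)² = 0.326 m².
Q = σA(T⁴ − T_s⁴). T⁴ − T_s⁴ = (2735)⁴ − (442)⁴ = 5.60×10^13 − 3.82×10^10 = 5.59×10^13 K⁴.
Q = 5.67×10⁻⁸ × 0.326 × 5.59×10^13 = 1.03×10^6 W.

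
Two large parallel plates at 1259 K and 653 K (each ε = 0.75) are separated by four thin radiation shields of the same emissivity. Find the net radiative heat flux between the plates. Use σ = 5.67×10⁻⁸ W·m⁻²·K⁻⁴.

q ≈ 15900 W/m²

Each of the 5 gaps contributes resistance (2/ε − 1) = 2/0.75 − 1 = 1.667; total = 8.333.
q = σ(T₁⁴ − T₂⁴) / 8.333 = 5.67×10⁻⁸ × 2.33×10^12 / 8.333 = 15900 W/m².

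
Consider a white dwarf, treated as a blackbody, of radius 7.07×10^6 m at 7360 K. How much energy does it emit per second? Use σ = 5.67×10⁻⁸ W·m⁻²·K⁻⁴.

P ≈ 1.05×10^23 W

A = 4πr² = 4π × (7.07×10^6)² = 6.28×10^14 m².
P = σAT⁴ = 5.67×10⁻⁸ × 6.28×10^14 × (7360)⁴ = 5.67×10⁻⁸ × 6.28×10^14 × 2.93×10^15.
P = 1.05×10^23 W.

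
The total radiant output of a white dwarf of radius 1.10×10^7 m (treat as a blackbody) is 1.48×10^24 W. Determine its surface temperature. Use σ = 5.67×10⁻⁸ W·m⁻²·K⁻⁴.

A = 4πr² = 4π × (1.10×10^7)² = 1.52×10^15 m².
From P = σAT⁴, T = (P / σA)^(1/4) = (1.48×10^24 / (5.67×10⁻⁸ × 1.52×10^15))^(1/4).
T = (1.72×10^16)^(1/4) = 11400 K.

T ≈ 11400 K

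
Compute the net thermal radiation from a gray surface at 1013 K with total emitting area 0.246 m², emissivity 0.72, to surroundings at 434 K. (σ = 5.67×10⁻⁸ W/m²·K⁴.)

Q ≈ 10200 W

Q = εσA(T⁴ − T_s⁴). T⁴ − T_s⁴ = (1013)⁴ − (434)⁴ = 1.05×10^12 − 3.55×10^10 = 1.02×10^12 K⁴.
Q = 0.72 × 5.67×10⁻⁸ × 0.246 × 1.02×10^12 = 10200 W.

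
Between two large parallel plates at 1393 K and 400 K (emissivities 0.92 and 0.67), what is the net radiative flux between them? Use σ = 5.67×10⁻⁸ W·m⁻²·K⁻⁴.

For two large parallel gray plates, q = σ(T₁⁴ − T₂⁴) / (1/ε₁ + 1/ε₂ − 1).
1/ε₁ + 1/ε₂ − 1 = 1/0.92 + 1/0.67 − 1 = 1.579.
T₁⁴ − T₂⁴ = 3.77×10^12 − 2.56×10^10 = 3.74×10^12 K⁴.
q = 5.67×10⁻⁸ × 3.74×10^12 / 1.579 = 1.34×10^5 W/m².

q ≈ 1.34×10^5 W/m²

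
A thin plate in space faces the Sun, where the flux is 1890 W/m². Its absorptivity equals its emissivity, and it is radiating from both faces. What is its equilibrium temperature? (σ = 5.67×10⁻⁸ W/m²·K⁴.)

T ≈ 359 K

Absorbed flux αS = emitted flux 2εσT⁴ per unit area; with α = ε this gives T = (S/2σ)^(1/4).
T = (1890 / (2 × 5.67×10⁻⁸))^(1/4) = (1.67×10^10)^(1/4).
T = 359 K.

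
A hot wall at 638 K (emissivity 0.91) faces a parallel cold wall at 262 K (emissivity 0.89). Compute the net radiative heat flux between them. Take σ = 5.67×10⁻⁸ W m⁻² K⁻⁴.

For two large parallel gray plates, q = σ(T₁⁴ − T₂⁴) / (1/ε₁ + 1/ε₂ − 1).
1/ε₁ + 1/ε₂ − 1 = 1/0.91 + 1/0.89 − 1 = 1.222.
T₁⁴ − T₂⁴ = 1.66×10^11 − 4.71×10^9 = 1.61×10^11 K⁴.
q = 5.67×10⁻⁸ × 1.61×10^11 / 1.222 = 7470 W/m².

q ≈ 7470 W/m²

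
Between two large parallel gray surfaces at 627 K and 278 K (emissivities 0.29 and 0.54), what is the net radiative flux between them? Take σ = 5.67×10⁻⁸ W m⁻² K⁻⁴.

For two large parallel gray plates, q = σ(T₁⁴ − T₂⁴) / (1/ε₁ + 1/ε₂ − 1).
1/ε₁ + 1/ε₂ − 1 = 1/0.29 + 1/0.54 − 1 = 4.300.
T₁⁴ − T₂⁴ = 1.55×10^11 − 5.97×10^9 = 1.49×10^11 K⁴.
q = 5.67×10⁻⁸ × 1.49×10^11 / 4.300 = 1960 W/m².

q ≈ 1960 W/m²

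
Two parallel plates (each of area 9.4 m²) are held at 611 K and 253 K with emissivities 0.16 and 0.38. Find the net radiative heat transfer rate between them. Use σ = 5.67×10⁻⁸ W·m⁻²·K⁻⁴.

Q ≈ 9150 W

For two large parallel gray plates, q = σ(T₁⁴ − T₂⁴) / (1/ε₁ + 1/ε₂ − 1).
1/ε₁ + 1/ε₂ − 1 = 1/0.16 + 1/0.38 − 1 = 7.882.
T₁⁴ − T₂⁴ = 1.39×10^11 − 4.10×10^9 = 1.35×10^11 K⁴.
q = 5.67×10⁻⁸ × 1.35×10^11 / 7.882 = 973 W/m².
Q = q·A = 973 × 9.4 = 9150 W.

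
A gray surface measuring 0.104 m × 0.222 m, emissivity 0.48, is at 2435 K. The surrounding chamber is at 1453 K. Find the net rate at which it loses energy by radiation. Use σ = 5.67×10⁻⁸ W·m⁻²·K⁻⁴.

A = 0.104 × 0.222 = 0.0231 m².
Q = εσA(T⁴ − T_s⁴). T⁴ − T_s⁴ = (2435)⁴ − (1453)⁴ = 3.52×10^13 − 4.46×10^12 = 3.07×10^13 K⁴.
Q = 0.48 × 5.67×10⁻⁸ × 0.0231 × 3.07×10^13 = 19300 W.

Q ≈ 19300 W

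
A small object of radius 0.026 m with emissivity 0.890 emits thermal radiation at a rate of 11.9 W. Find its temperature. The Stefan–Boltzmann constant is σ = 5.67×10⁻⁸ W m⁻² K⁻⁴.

T ≈ 408 K

A = 4πr² = 4π × (0.026)² = 8.49×10^-3 m².
From P = εσAT⁴, T = (P / εσA)^(1/4) = (11.9 / (0.890 × 5.67×10⁻⁸ × 8.49×10^-3))^(1/4).
T = (2.78×10^10)^(1/4) = 408 K.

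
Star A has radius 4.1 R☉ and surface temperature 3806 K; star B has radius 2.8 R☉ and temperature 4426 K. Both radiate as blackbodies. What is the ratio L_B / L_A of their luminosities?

L = 4πR²σT⁴ ∝ R²T⁴, so L_B/L_A = (2.8/4.1)² × (4426/3806)⁴ = 0.466 × 1.83 = 0.853.

L_B/L_A ≈ 0.853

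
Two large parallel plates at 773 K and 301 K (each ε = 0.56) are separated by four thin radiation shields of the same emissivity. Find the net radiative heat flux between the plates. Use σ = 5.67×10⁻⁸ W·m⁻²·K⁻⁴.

q ≈ 1540 W/m²

Each of the 5 gaps contributes resistance (2/ε − 1) = 2/0.56 − 1 = 2.571; total = 12.86.
q = σ(T₁⁴ − T₂⁴) / 12.86 = 5.67×10⁻⁸ × 3.49×10^11 / 12.86 = 1540 W/m².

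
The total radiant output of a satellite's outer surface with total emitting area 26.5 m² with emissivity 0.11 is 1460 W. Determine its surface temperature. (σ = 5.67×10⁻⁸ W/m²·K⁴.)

From P = εσAT⁴, T = (P / εσA)^(1/4) = (1460 / (0.11 × 5.67×10⁻⁸ × 26.5))^(1/4).
T = (8.83×10^9)^(1/4) = 307 K.

T ≈ 307 K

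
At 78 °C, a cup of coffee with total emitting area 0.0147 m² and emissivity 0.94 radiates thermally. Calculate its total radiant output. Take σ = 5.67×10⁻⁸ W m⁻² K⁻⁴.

78 °C = 351 K.
P = εσAT⁴ = 0.94 × 5.67×10⁻⁸ × 0.0147 × (351)⁴ = 0.94 × 5.67×10⁻⁸ × 0.0147 × 1.52×10^10.
P = 11.9 W.

P ≈ 11.9 W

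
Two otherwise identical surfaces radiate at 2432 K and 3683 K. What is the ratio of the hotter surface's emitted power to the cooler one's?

ratio ≈ 5.26

P ∝ T⁴, so the ratio is (3683/2432)⁴ = (1.514)⁴ = 5.26.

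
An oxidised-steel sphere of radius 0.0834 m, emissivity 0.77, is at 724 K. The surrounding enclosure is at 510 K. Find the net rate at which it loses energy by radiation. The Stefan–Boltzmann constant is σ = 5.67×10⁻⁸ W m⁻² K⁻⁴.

Q ≈ 790 W

A = 4πr² = 4π × (0.0834)² = 0.0874 m².
Q = εσA(T⁴ − T_s⁴). T⁴ − T_s⁴ = (724)⁴ − (510)⁴ = 2.75×10^11 − 6.77×10^10 = 2.07×10^11 K⁴.
Q = 0.77 × 5.67×10⁻⁸ × 0.0874 × 2.07×10^11 = 790 W.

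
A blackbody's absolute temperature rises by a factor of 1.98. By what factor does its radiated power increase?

factor ≈ 15.4

P ∝ T⁴, so the power scales as (1.98)⁴ = 15.4.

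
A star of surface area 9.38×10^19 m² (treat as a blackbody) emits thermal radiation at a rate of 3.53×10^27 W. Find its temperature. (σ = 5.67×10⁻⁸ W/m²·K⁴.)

From P = σAT⁴, T = (P / σA)^(1/4) = (3.53×10^27 / (5.67×10⁻⁸ × 9.38×10^19))^(1/4).
T = (6.64×10^14)^(1/4) = 5080 K.

T ≈ 5080 K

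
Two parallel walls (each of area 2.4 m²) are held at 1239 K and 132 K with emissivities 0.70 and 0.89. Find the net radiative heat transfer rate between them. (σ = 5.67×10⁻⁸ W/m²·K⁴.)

Q ≈ 2.07×10^5 W

For two large parallel gray plates, q = σ(T₁⁴ − T₂⁴) / (1/ε₁ + 1/ε₂ − 1).
1/ε₁ + 1/ε₂ − 1 = 1/0.70 + 1/0.89 − 1 = 1.552.
T₁⁴ − T₂⁴ = 2.36×10^12 − 3.04×10^8 = 2.36×10^12 K⁴.
q = 5.67×10⁻⁸ × 2.36×10^12 / 1.552 = 86100 W/m².
Q = q·A = 86100 × 2.4 = 2.07×10^5 W.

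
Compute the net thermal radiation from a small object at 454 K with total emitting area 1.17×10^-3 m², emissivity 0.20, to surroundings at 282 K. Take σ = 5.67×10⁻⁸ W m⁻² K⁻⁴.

Q ≈ 0.480 W

Q = εσA(T⁴ − T_s⁴). T⁴ − T_s⁴ = (454)⁴ − (282)⁴ = 4.25×10^10 − 6.32×10^9 = 3.62×10^10 K⁴.
Q = 0.20 × 5.67×10⁻⁸ × 1.17×10^-3 × 3.62×10^10 = 0.480 W.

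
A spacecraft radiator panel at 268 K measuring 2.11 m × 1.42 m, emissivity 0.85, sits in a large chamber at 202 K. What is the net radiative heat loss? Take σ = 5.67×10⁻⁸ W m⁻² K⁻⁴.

A = 2.11 × 1.42 = 3.00 m².
Q = εσA(T⁴ − T_s⁴). T⁴ − T_s⁴ = (268)⁴ − (202)⁴ = 5.16×10^9 − 1.66×10^9 = 3.49×10^9 K⁴.
Q = 0.85 × 5.67×10⁻⁸ × 3.00 × 3.49×10^9 = 504 W.

Q ≈ 504 W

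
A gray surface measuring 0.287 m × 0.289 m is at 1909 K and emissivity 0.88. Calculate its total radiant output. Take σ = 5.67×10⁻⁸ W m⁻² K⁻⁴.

P ≈ 55000 W

A = 0.287 × 0.289 = 0.0829 m².
P = εσAT⁴ = 0.88 × 5.67×10⁻⁸ × 0.0829 × (1909)⁴ = 0.88 × 5.67×10⁻⁸ × 0.0829 × 1.33×10^13.
P = 55000 W.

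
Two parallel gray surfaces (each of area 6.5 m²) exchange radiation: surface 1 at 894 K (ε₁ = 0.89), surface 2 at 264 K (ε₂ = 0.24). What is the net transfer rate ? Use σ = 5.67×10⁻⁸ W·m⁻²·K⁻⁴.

For two large parallel gray plates, q = σ(T₁⁴ − T₂⁴) / (1/ε₁ + 1/ε₂ − 1).
1/ε₁ + 1/ε₂ − 1 = 1/0.89 + 1/0.24 − 1 = 4.290.
T₁⁴ − T₂⁴ = 6.39×10^11 − 4.86×10^9 = 6.34×10^11 K⁴.
q = 5.67×10⁻⁸ × 6.34×10^11 / 4.290 = 8380 W/m².
Q = q·A = 8380 × 6.5 = 54500 W.

Q ≈ 54500 W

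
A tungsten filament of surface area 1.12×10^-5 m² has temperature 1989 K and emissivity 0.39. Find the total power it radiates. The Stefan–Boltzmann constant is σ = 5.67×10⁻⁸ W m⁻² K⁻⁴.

P ≈ 3.88 W

Stefan–Boltzmann: P = εσAT⁴ = 0.39 × 5.67×10⁻⁸ × 1.12×10^-5 × (1989)⁴ = 0.39 × 5.67×10⁻⁸ × 1.12×10^-5 × 1.57×10^13.
P = 3.88 W.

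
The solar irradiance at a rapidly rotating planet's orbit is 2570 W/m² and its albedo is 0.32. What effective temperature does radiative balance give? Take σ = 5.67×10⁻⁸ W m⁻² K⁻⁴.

T ≈ 296 K

Power absorbed = (1−a)S·πR²; power emitted = 4πR²σT⁴. Equating and cancelling πR²:
T = ((1−a)S / 4σ)^(1/4) = (1750 / (4 × 5.67×10⁻⁸))^(1/4) = (7.71×10^9)^(1/4).
T = 296 K.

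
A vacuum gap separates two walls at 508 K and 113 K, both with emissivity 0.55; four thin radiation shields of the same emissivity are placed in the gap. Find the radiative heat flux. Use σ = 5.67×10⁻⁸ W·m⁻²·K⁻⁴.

q ≈ 286 W/m²

Each of the 5 gaps contributes resistance (2/ε − 1) = 2/0.55 − 1 = 2.636; total = 13.18.
q = σ(T₁⁴ − T₂⁴) / 13.18 = 5.67×10⁻⁸ × 6.64×10^10 / 13.18 = 286 W/m².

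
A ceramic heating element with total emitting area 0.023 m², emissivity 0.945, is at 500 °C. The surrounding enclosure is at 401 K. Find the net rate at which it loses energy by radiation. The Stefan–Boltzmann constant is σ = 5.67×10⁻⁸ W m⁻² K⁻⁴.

Q ≈ 408 W

Convert: 500 °C = 773 K.
Q = εσA(T⁴ − T_s⁴). T⁴ − T_s⁴ = (773)⁴ − (401)⁴ = 3.57×10^11 − 2.59×10^10 = 3.31×10^11 K⁴.
Q = 0.945 × 5.67×10⁻⁸ × 0.0230 × 3.31×10^11 = 408 W.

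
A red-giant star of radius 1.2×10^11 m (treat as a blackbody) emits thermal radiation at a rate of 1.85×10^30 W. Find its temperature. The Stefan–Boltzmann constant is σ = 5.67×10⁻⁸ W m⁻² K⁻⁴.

T ≈ 3660 K

A = 4πr² = 4π × (1.2×10^11)² = 1.81×10^23 m².
From P = σAT⁴, T = (P / σA)^(1/4) = (1.85×10^30 / (5.67×10⁻⁸ × 1.81×10^23))^(1/4).
T = (1.80×10^14)^(1/4) = 3660 K.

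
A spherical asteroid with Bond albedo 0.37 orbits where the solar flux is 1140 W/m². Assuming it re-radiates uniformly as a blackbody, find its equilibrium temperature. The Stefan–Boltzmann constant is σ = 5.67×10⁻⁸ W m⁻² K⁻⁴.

Power absorbed = (1−a)S·πR²; power emitted = 4πR²σT⁴. Equating and cancelling πR²:
T = ((1−a)S / 4σ)^(1/4) = (718 / (4 × 5.67×10⁻⁸))^(1/4) = (3.17×10^9)^(1/4).
T = 237 K.

T ≈ 237 K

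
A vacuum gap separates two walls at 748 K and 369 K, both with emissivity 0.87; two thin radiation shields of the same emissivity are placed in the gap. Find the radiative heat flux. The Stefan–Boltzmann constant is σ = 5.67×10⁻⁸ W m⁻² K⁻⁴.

q ≈ 4290 W/m²

Each of the 3 gaps contributes resistance (2/ε − 1) = 2/0.87 − 1 = 1.299; total = 3.897.
q = σ(T₁⁴ − T₂⁴) / 3.897 = 5.67×10⁻⁸ × 2.95×10^11 / 3.897 = 4290 W/m².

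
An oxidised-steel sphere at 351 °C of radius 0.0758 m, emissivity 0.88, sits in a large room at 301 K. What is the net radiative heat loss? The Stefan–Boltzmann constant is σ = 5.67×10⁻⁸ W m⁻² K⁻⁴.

A = 4πr² = 4π × (0.0758)² = 0.0722 m².
Convert: 351 °C = 624 K.
Q = εσA(T⁴ − T_s⁴). T⁴ − T_s⁴ = (624)⁴ − (301)⁴ = 1.52×10^11 − 8.21×10^9 = 1.43×10^11 K⁴.
Q = 0.88 × 5.67×10⁻⁸ × 0.0722 × 1.43×10^11 = 517 W.

Q ≈ 517 W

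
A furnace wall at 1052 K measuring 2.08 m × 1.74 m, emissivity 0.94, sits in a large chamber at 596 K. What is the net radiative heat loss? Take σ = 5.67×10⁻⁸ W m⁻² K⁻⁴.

Q ≈ 2.12×10^5 W

A = 2.08 × 1.74 = 3.62 m².
Q = εσA(T⁴ − T_s⁴). T⁴ − T_s⁴ = (1052)⁴ − (596)⁴ = 1.22×10^12 − 1.26×10^11 = 1.10×10^12 K⁴.
Q = 0.94 × 5.67×10⁻⁸ × 3.62 × 1.10×10^12 = 2.12×10^5 W.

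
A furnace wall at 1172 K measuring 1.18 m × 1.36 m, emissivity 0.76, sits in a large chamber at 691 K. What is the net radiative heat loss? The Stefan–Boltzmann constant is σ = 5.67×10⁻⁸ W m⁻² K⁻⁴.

Q ≈ 1.15×10^5 W

A = 1.18 × 1.36 = 1.60 m².
Q = εσA(T⁴ − T_s⁴). T⁴ − T_s⁴ = (1172)⁴ − (691)⁴ = 1.89×10^12 − 2.28×10^11 = 1.66×10^12 K⁴.
Q = 0.76 × 5.67×10⁻⁸ × 1.60 × 1.66×10^12 = 1.15×10^5 W.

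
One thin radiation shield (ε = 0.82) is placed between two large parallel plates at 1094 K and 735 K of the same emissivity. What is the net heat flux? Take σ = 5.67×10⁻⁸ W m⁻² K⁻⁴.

Each of the 2 gaps contributes resistance (2/ε − 1) = 2/0.82 − 1 = 1.439; total = 2.878.
q = σ(T₁⁴ − T₂⁴) / 2.878 = 5.67×10⁻⁸ × 1.14×10^12 / 2.878 = 22500 W/m².

q ≈ 22500 W/m²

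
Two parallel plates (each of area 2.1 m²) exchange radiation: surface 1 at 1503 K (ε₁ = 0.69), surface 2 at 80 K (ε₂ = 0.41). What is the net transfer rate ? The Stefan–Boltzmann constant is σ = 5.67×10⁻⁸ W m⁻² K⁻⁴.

For two large parallel gray plates, q = σ(T₁⁴ − T₂⁴) / (1/ε₁ + 1/ε₂ − 1).
1/ε₁ + 1/ε₂ − 1 = 1/0.69 + 1/0.41 − 1 = 2.888.
T₁⁴ − T₂⁴ = 5.10×10^12 − 4.10×10^7 = 5.10×10^12 K⁴.
q = 5.67×10⁻⁸ × 5.10×10^12 / 2.888 = 1.00×10^5 W/m².
Q = q·A = 1.00×10^5 × 2.1 = 2.10×10^5 W.

Q ≈ 2.10×10^5 W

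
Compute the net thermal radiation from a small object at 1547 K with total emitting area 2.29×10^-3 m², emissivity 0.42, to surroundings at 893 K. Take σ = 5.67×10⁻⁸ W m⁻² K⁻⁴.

Q ≈ 278 W

Q = εσA(T⁴ − T_s⁴). T⁴ − T_s⁴ = (1547)⁴ − (893)⁴ = 5.73×10^12 − 6.36×10^11 = 5.09×10^12 K⁴.
Q = 0.42 × 5.67×10⁻⁸ × 2.29×10^-3 × 5.09×10^12 = 278 W.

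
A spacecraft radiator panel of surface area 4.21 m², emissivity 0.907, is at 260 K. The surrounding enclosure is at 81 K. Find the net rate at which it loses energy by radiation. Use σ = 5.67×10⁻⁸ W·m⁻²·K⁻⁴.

Q = εσA(T⁴ − T_s⁴). T⁴ − T_s⁴ = (260)⁴ − (81)⁴ = 4.57×10^9 − 4.30×10^7 = 4.53×10^9 K⁴.
Q = 0.907 × 5.67×10⁻⁸ × 4.21 × 4.53×10^9 = 980 W.

Q ≈ 980 W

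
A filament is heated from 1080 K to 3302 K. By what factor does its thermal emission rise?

P ∝ T⁴, so the ratio is (3302/1080)⁴ = (3.057)⁴ = 87.4.

ratio ≈ 87.4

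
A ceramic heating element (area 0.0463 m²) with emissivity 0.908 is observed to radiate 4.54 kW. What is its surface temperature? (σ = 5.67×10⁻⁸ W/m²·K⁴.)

T ≈ 1170 K

From P = εσAT⁴, T = (P / εσA)^(1/4) = (4540 / (0.908 × 5.67×10⁻⁸ × 0.0463))^(1/4).
T = (1.90×10^12)^(1/4) = 1170 K.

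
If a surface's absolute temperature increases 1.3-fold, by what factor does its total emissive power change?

P ∝ T⁴, so the power scales as (1.3)⁴ = 2.86.

factor ≈ 2.86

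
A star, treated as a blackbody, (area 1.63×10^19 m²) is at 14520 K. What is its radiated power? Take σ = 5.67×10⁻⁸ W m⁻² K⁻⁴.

P = σAT⁴ = 5.67×10⁻⁸ × 1.63×10^19 × (14520)⁴ = 5.67×10⁻⁸ × 1.63×10^19 × 4.44×10^16.
P = 4.11×10^28 W.

P ≈ 4.11×10^28 W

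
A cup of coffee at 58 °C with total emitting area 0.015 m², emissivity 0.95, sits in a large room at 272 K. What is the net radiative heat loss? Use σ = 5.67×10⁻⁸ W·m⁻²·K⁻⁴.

Q ≈ 5.28 W

Convert: 58 °C = 331 K.
Q = εσA(T⁴ − T_s⁴). T⁴ − T_s⁴ = (331)⁴ − (272)⁴ = 1.20×10^10 − 5.47×10^9 = 6.53×10^9 K⁴.
Q = 0.95 × 5.67×10⁻⁸ × 0.0150 × 6.53×10^9 = 5.28 W.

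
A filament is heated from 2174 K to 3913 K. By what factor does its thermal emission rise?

ratio ≈ 10.5

P ∝ T⁴, so the ratio is (3913/2174)⁴ = (1.800)⁴ = 10.5.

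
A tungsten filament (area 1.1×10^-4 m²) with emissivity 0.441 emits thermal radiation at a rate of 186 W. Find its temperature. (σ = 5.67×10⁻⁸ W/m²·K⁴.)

T ≈ 2870 K

From P = εσAT⁴, T = (P / εσA)^(1/4) = (186 / (0.441 × 5.67×10⁻⁸ × 1.10×10^-4))^(1/4).
T = (6.76×10^13)^(1/4) = 2870 K.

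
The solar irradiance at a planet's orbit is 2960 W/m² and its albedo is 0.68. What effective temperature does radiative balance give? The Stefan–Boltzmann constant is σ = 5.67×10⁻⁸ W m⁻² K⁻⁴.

T ≈ 254 K

Power absorbed = (1−a)S·πR²; power emitted = 4πR²σT⁴. Equating and cancelling πR²:
T = ((1−a)S / 4σ)^(1/4) = (947 / (4 × 5.67×10⁻⁸))^(1/4) = (4.18×10^9)^(1/4).
T = 254 K.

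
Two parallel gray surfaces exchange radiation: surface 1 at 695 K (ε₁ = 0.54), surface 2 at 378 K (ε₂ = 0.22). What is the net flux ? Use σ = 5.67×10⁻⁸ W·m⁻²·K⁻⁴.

q ≈ 2240 W/m²

For two large parallel gray plates, q = σ(T₁⁴ − T₂⁴) / (1/ε₁ + 1/ε₂ − 1).
1/ε₁ + 1/ε₂ − 1 = 1/0.54 + 1/0.22 − 1 = 5.397.
T₁⁴ − T₂⁴ = 2.33×10^11 − 2.04×10^10 = 2.13×10^11 K⁴.
q = 5.67×10⁻⁸ × 2.13×10^11 / 5.397 = 2240 W/m².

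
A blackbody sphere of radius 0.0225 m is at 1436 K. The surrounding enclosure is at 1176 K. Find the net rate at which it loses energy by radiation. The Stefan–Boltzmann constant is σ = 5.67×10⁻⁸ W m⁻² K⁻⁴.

A = 4πr² = 4π × (0.0225)² = 6.36×10^-3 m².
Q = σA(T⁴ − T_s⁴). T⁴ − T_s⁴ = (1436)⁴ − (1176)⁴ = 4.25×10^12 − 1.91×10^12 = 2.34×10^12 K⁴.
Q = 5.67×10⁻⁸ × 6.36×10^-3 × 2.34×10^12 = 844 W.

Q ≈ 844 W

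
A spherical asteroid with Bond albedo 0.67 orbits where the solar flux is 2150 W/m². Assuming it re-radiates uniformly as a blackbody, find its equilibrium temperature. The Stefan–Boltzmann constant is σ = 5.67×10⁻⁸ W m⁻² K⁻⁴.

Power absorbed = (1−a)S·πR²; power emitted = 4πR²σT⁴. Equating and cancelling πR²:
T = ((1−a)S / 4σ)^(1/4) = (709 / (4 × 5.67×10⁻⁸))^(1/4) = (3.13×10^9)^(1/4).
T = 236 K.

T ≈ 236 K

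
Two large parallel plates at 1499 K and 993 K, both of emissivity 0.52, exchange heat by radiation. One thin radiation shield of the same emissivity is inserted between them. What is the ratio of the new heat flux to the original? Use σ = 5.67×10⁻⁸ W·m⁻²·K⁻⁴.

ratio ≈ 0.500

With N identical shields there are N+1 = 2 gaps in series, each with the same radiative resistance, so the flux falls to 1/(N+1) of its unshielded value.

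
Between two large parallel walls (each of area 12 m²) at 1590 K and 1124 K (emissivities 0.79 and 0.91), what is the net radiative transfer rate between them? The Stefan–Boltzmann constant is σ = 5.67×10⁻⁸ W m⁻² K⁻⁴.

For two large parallel gray plates, q = σ(T₁⁴ − T₂⁴) / (1/ε₁ + 1/ε₂ − 1).
1/ε₁ + 1/ε₂ − 1 = 1/0.79 + 1/0.91 − 1 = 1.365.
T₁⁴ − T₂⁴ = 6.39×10^12 − 1.60×10^12 = 4.80×10^12 K⁴.
q = 5.67×10⁻⁸ × 4.80×10^12 / 1.365 = 1.99×10^5 W/m².
Q = q·A = 1.99×10^5 × 12 = 2.39×10^6 W.

Q ≈ 2.39×10^6 W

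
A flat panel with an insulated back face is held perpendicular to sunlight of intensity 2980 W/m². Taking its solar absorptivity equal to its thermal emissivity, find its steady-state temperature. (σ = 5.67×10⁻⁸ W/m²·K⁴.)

T ≈ 479 K

Absorbed flux αS = emitted flux εσT⁴ (one radiating face); with α = ε, T = (S/σ)^(1/4).
T = (2980 / 5.67×10⁻⁸)^(1/4) = (5.26×10^10)^(1/4).
T = 479 K.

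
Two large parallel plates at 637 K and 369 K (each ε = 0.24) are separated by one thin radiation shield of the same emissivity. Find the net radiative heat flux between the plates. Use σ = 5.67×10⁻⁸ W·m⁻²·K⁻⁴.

Each of the 2 gaps contributes resistance (2/ε − 1) = 2/0.24 − 1 = 7.333; total = 14.67.
q = σ(T₁⁴ − T₂⁴) / 14.67 = 5.67×10⁻⁸ × 1.46×10^11 / 14.67 = 565 W/m².

q ≈ 565 W/m²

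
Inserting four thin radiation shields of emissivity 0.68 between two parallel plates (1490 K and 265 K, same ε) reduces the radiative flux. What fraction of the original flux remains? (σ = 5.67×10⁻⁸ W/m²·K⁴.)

ratio ≈ 0.200

With N identical shields there are N+1 = 5 gaps in series, each with the same radiative resistance, so the flux falls to 1/(N+1) of its unshielded value.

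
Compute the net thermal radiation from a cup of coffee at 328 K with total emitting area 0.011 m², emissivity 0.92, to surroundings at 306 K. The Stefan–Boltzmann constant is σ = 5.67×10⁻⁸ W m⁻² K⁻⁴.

Q = εσA(T⁴ − T_s⁴). T⁴ − T_s⁴ = (328)⁴ − (306)⁴ = 1.16×10^10 − 8.77×10^9 = 2.81×10^9 K⁴.
Q = 0.92 × 5.67×10⁻⁸ × 0.0110 × 2.81×10^9 = 1.61 W.

Q ≈ 1.61 W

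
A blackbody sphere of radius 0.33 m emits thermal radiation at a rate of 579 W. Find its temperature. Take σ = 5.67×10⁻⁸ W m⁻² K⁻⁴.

A = 4πr² = 4π × (0.33)² = 1.37 m².
From P = σAT⁴, T = (P / σA)^(1/4) = (579 / (5.67×10⁻⁸ × 1.37))^(1/4).
T = (7.46×10^9)^(1/4) = 294 K.

T ≈ 294 K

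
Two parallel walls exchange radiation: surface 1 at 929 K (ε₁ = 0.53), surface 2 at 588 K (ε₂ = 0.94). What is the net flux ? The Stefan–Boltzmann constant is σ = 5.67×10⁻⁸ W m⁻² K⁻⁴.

q ≈ 18200 W/m²

For two large parallel gray plates, q = σ(T₁⁴ − T₂⁴) / (1/ε₁ + 1/ε₂ − 1).
1/ε₁ + 1/ε₂ − 1 = 1/0.53 + 1/0.94 − 1 = 1.951.
T₁⁴ − T₂⁴ = 7.45×10^11 − 1.20×10^11 = 6.25×10^11 K⁴.
q = 5.67×10⁻⁸ × 6.25×10^11 / 1.951 = 18200 W/m².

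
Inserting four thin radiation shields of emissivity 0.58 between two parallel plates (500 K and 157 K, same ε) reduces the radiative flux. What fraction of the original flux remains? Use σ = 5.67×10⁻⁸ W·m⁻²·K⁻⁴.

ratio ≈ 0.200

With N identical shields there are N+1 = 5 gaps in series, each with the same radiative resistance, so the flux falls to 1/(N+1) of its unshielded value.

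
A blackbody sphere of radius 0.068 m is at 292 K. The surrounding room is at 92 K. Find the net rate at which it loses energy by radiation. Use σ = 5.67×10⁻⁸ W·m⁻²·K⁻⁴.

A = 4πr² = 4π × (0.068)² = 0.0581 m².
Q = σA(T⁴ − T_s⁴). T⁴ − T_s⁴ = (292)⁴ − (92)⁴ = 7.27×10^9 − 7.16×10^7 = 7.20×10^9 K⁴.
Q = 5.67×10⁻⁸ × 0.0581 × 7.20×10^9 = 23.7 W.

Q ≈ 23.7 W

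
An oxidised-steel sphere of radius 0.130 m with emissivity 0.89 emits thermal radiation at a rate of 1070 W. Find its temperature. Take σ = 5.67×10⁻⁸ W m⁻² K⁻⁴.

A = 4πr² = 4π × (0.130)² = 0.212 m².
From P = εσAT⁴, T = (P / εσA)^(1/4) = (1070 / (0.89 × 5.67×10⁻⁸ × 0.212))^(1/4).
T = (9.98×10^10)^(1/4) = 562 K.

T ≈ 562 K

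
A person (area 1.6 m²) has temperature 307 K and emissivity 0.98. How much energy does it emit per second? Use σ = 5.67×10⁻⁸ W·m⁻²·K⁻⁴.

Stefan–Boltzmann: P = εσAT⁴ = 0.98 × 5.67×10⁻⁸ × 1.60 × (307)⁴ = 0.98 × 5.67×10⁻⁸ × 1.60 × 8.88×10^9.
P = 790 W.

P ≈ 790 W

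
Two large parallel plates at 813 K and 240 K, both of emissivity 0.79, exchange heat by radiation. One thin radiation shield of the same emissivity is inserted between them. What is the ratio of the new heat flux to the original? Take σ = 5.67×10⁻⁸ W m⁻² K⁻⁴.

ratio ≈ 0.500

With N identical shields there are N+1 = 2 gaps in series, each with the same radiative resistance, so the flux falls to 1/(N+1) of its unshielded value.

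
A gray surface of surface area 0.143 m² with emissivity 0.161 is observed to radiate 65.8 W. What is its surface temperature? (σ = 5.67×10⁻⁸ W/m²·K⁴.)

From P = εσAT⁴, T = (P / εσA)^(1/4) = (65.8 / (0.161 × 5.67×10⁻⁸ × 0.143))^(1/4).
T = (5.04×10^10)^(1/4) = 474 K.

T ≈ 474 K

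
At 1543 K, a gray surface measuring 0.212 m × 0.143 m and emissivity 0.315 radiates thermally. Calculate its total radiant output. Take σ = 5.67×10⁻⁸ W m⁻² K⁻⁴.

P ≈ 3070 W

A = 0.212 × 0.143 = 0.0303 m².
P = εσAT⁴ = 0.315 × 5.67×10⁻⁸ × 0.0303 × (1543)⁴ = 0.315 × 5.67×10⁻⁸ × 0.0303 × 5.67×10^12.
P = 3070 W.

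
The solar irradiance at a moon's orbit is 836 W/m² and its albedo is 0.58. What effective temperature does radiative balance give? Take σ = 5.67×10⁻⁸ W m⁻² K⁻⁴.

Power absorbed = (1−a)S·πR²; power emitted = 4πR²σT⁴. Equating and cancelling πR²:
T = ((1−a)S / 4σ)^(1/4) = (351 / (4 × 5.67×10⁻⁸))^(1/4) = (1.55×10^9)^(1/4).
T = 198 K.

T ≈ 198 K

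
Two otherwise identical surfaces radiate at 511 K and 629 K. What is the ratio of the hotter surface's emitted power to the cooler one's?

ratio ≈ 2.30

P ∝ T⁴, so the ratio is (629/511)⁴ = (1.231)⁴ = 2.30.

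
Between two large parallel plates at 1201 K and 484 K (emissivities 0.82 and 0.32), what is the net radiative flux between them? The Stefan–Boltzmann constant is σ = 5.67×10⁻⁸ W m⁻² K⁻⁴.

For two large parallel gray plates, q = σ(T₁⁴ − T₂⁴) / (1/ε₁ + 1/ε₂ − 1).
1/ε₁ + 1/ε₂ − 1 = 1/0.82 + 1/0.32 − 1 = 3.345.
T₁⁴ − T₂⁴ = 2.08×10^12 − 5.49×10^10 = 2.03×10^12 K⁴.
q = 5.67×10⁻⁸ × 2.03×10^12 / 3.345 = 34300 W/m².

q ≈ 34300 W/m²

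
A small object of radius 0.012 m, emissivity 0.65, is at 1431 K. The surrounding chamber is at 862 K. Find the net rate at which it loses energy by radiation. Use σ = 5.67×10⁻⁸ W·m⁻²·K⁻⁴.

Q ≈ 243 W

A = 4πr² = 4π × (0.012)² = 1.81×10^-3 m².
Q = εσA(T⁴ − T_s⁴). T⁴ − T_s⁴ = (1431)⁴ − (862)⁴ = 4.19×10^12 − 5.52×10^11 = 3.64×10^12 K⁴.
Q = 0.65 × 5.67×10⁻⁸ × 1.81×10^-3 × 3.64×10^12 = 243 W.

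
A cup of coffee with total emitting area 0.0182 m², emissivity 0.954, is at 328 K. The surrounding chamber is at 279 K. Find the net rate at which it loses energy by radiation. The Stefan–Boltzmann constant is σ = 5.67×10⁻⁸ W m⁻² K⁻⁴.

Q = εσA(T⁴ − T_s⁴). T⁴ − T_s⁴ = (328)⁴ − (279)⁴ = 1.16×10^10 − 6.06×10^9 = 5.52×10^9 K⁴.
Q = 0.954 × 5.67×10⁻⁸ × 0.0182 × 5.52×10^9 = 5.43 W.

Q ≈ 5.43 W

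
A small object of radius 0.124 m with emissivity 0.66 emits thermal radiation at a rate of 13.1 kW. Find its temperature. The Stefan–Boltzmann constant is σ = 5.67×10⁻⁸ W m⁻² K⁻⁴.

A = 4πr² = 4π × (0.124)² = 0.193 m².
From P = εσAT⁴, T = (P / εσA)^(1/4) = (13100 / (0.66 × 5.67×10⁻⁸ × 0.193))^(1/4).
T = (1.81×10^12)^(1/4) = 1160 K.

T ≈ 1160 K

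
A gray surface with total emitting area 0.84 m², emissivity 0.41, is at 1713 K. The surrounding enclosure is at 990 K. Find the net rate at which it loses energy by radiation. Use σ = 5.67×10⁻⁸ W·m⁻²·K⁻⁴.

Q ≈ 1.49×10^5 W

Q = εσA(T⁴ − T_s⁴). T⁴ − T_s⁴ = (1713)⁴ − (990)⁴ = 8.61×10^12 − 9.61×10^11 = 7.65×10^12 K⁴.
Q = 0.41 × 5.67×10⁻⁸ × 0.840 × 7.65×10^12 = 1.49×10^5 W.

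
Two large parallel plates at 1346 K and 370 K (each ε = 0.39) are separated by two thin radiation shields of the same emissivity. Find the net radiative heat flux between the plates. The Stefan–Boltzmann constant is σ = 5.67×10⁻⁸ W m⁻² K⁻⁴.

q ≈ 14900 W/m²

Each of the 3 gaps contributes resistance (2/ε − 1) = 2/0.39 − 1 = 4.128; total = 12.38.
q = σ(T₁⁴ − T₂⁴) / 12.38 = 5.67×10⁻⁸ × 3.26×10^12 / 12.38 = 14900 W/m².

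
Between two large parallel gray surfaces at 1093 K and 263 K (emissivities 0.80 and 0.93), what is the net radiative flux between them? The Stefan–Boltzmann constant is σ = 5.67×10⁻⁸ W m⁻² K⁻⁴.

q ≈ 60900 W/m²

For two large parallel gray plates, q = σ(T₁⁴ − T₂⁴) / (1/ε₁ + 1/ε₂ − 1).
1/ε₁ + 1/ε₂ − 1 = 1/0.80 + 1/0.93 − 1 = 1.325.
T₁⁴ − T₂⁴ = 1.43×10^12 − 4.78×10^9 = 1.42×10^12 K⁴.
q = 5.67×10⁻⁸ × 1.42×10^12 / 1.325 = 60900 W/m².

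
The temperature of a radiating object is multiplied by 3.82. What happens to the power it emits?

factor ≈ 213

P ∝ T⁴, so the power scales as (3.82)⁴ = 213.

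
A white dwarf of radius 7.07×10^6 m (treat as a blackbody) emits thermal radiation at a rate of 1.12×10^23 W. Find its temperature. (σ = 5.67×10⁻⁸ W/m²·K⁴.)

T ≈ 7490 K

A = 4πr² = 4π × (7.07×10^6)² = 6.28×10^14 m².
From P = σAT⁴, T = (P / σA)^(1/4) = (1.12×10^23 / (5.67×10⁻⁸ × 6.28×10^14))^(1/4).
T = (3.14×10^15)^(1/4) = 7490 K.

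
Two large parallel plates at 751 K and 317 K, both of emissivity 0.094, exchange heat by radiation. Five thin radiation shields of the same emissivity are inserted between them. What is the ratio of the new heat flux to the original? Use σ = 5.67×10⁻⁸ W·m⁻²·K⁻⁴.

With N identical shields there are N+1 = 6 gaps in series, each with the same radiative resistance, so the flux falls to 1/(N+1) of its unshielded value.

ratio ≈ 0.167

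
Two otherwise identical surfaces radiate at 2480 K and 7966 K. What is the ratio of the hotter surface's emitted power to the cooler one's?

P ∝ T⁴, so the ratio is (7966/2480)⁴ = (3.212)⁴ = 106.

ratio ≈ 106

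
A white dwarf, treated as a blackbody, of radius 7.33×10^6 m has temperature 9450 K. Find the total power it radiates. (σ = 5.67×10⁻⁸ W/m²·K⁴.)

P ≈ 3.05×10^23 W

A = 4πr² = 4π × (7.33×10^6)² = 6.75×10^14 m².
P = σAT⁴ = 5.67×10⁻⁸ × 6.75×10^14 × (9450)⁴ = 5.67×10⁻⁸ × 6.75×10^14 × 7.97×10^15.
P = 3.05×10^23 W.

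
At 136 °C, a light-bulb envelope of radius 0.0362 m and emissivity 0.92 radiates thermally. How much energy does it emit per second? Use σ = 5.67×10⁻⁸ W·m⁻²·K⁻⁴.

A = 4πr² = 4π × (0.0362)² = 0.0165 m².
136 °C = 409 K.
P = εσAT⁴ = 0.92 × 5.67×10⁻⁸ × 0.0165 × (409)⁴ = 0.92 × 5.67×10⁻⁸ × 0.0165 × 2.80×10^10.
P = 24.0 W.

P ≈ 24.0 W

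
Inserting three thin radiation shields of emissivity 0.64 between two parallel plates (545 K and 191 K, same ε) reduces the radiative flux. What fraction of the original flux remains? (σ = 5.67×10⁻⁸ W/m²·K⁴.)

ratio ≈ 0.250

With N identical shields there are N+1 = 4 gaps in series, each with the same radiative resistance, so the flux falls to 1/(N+1) of its unshielded value.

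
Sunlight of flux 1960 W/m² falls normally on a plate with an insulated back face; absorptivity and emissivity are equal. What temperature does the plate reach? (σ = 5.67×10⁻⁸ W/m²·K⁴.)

Absorbed flux αS = emitted flux εσT⁴ (one radiating face); with α = ε, T = (S/σ)^(1/4).
T = (1960 / 5.67×10⁻⁸)^(1/4) = (3.46×10^10)^(1/4).
T = 431 K.

T ≈ 431 K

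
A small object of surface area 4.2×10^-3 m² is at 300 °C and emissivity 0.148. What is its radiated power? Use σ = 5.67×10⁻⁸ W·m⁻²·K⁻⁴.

300 °C = 573 K.
Stefan–Boltzmann: P = εσAT⁴ = 0.148 × 5.67×10⁻⁸ × 4.20×10^-3 × (573)⁴ = 0.148 × 5.67×10⁻⁸ × 4.20×10^-3 × 1.08×10^11.
P = 3.80 W.

P ≈ 3.80 W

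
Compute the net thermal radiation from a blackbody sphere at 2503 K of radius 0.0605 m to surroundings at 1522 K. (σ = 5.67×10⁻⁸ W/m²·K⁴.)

Q ≈ 88400 W

A = 4πr² = 4π × (0.0605)² = 0.0460 m².
Q = σA(T⁴ − T_s⁴). T⁴ − T_s⁴ = (2503)⁴ − (1522)⁴ = 3.93×10^13 − 5.37×10^12 = 3.39×10^13 K⁴.
Q = 5.67×10⁻⁸ × 0.0460 × 3.39×10^13 = 88400 W.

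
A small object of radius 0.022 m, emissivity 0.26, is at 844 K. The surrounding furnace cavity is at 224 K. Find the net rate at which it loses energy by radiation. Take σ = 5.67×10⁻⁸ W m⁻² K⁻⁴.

Q ≈ 45.3 W

A = 4πr² = 4π × (0.022)² = 6.08×10^-3 m².
Q = εσA(T⁴ − T_s⁴). T⁴ − T_s⁴ = (844)⁴ − (224)⁴ = 5.07×10^11 − 2.52×10^9 = 5.05×10^11 K⁴.
Q = 0.26 × 5.67×10⁻⁸ × 6.08×10^-3 × 5.05×10^11 = 45.3 W.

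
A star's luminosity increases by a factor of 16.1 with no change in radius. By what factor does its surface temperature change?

factor ≈ 2.00

P ∝ T⁴ ⇒ T ∝ P^(1/4), so T scales by (16.1)^(1/4) = 2.00.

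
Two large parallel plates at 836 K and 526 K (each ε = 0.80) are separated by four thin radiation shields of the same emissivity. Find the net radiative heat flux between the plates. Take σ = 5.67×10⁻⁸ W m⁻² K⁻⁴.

Each of the 5 gaps contributes resistance (2/ε − 1) = 2/0.80 − 1 = 1.500; total = 7.500.
q = σ(T₁⁴ − T₂⁴) / 7.500 = 5.67×10⁻⁸ × 4.12×10^11 / 7.500 = 3110 W/m².

q ≈ 3110 W/m²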